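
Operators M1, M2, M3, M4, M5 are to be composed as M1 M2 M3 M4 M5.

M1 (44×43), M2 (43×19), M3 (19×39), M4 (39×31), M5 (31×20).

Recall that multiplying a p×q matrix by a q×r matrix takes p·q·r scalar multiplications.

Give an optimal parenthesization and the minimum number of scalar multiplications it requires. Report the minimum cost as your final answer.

Adjacent pairs: M1M2 = 44·43·19 = 35948; M2M3 = 43·19·39 = 31863; M3M4 = 19·39·31 = 22971; M4M5 = 39·31·20 = 24180.
Length 3: M1..M3: k=1: 0+31863+44·43·39=105651; k=2: 35948+0+44·19·39=68552 → min 68552 | M2..M4: k=2: 0+22971+43·19·31=48298; k=3: 31863+0+43·39·31=83850 → min 48298 | M3..M5: k=3: 0+24180+19·39·20=39000; k=4: 22971+0+19·31·20=34751 → min 34751.
Length 4: M1..M4: k=1: 0+48298+44·43·31=106950; k=2: 35948+22971+44·19·31=84835; k=3: 68552+0+44·39·31=121748 → min 84835 | M2..M5: k=2: 0+34751+43·19·20=51091; k=3: 31863+24180+43·39·20=89583; k=4: 48298+0+43·31·20=74958 → min 51091.
Length 5: M1..M5: k=1: 0+51091+44·43·20=88931; k=2: 35948+34751+44·19·20=87419; k=3: 68552+24180+44·39·20=127052; k=4: 84835+0+44·31·20=112115 → min 87419.
Optimal parenthesization: ((M1 M2) ((M3 M4) M5)) with cost 87419.

87419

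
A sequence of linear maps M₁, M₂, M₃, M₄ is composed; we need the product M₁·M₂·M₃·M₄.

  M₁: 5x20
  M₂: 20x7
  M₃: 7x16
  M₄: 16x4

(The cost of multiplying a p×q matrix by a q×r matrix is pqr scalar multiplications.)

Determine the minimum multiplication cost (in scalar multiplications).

1288

Adjacent pairs: M₁M₂ = 5·20·7 = 700; M₂M₃ = 20·7·16 = 2240; M₃M₄ = 7·16·4 = 448.
Length 3: M₁..M₃: k=1: 0+2240+5·20·16=3840; k=2: 700+0+5·7·16=1260 → min 1260 | M₂..M₄: k=2: 0+448+20·7·4=1008; k=3: 2240+0+20·16·4=3520 → min 1008.
Length 4: M₁..M₄: k=1: 0+1008+5·20·4=1408; k=2: 700+448+5·7·4=1288; k=3: 1260+0+5·16·4=1580 → min 1288.
Optimal order: ((M₁·M₂)·(M₃·M₄)) with cost 1288.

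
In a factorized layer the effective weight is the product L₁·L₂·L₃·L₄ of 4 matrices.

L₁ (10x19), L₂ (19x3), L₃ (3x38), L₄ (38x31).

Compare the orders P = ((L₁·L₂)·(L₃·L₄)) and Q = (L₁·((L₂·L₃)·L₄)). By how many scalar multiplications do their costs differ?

25404

Order P = ((L₁·L₂)·(L₃·L₄)): (L₁·L₂): 10×19 by 19×3 → 10×3, cost 10·19·3 = 570; (L₃·L₄): 3×38 by 38×31 → 3×31, cost 3·38·31 = 3534; ((L₁·L₂)·(L₃·L₄)): 10×3 by 3×31 → 10×31, cost 10·3·31 = 930; cumulative 5034. Total 5034.
Order Q = (L₁·((L₂·L₃)·L₄)): (L₂·L₃): 19×3 by 3×38 → 19×38, cost 19·3·38 = 2166; ((L₂·L₃)·L₄): 19×38 by 38×31 → 19×31, cost 19·38·31 = 22382; cumulative 24548; (L₁·((L₂·L₃)·L₄)): 10×19 by 19×31 → 10×31, cost 10·19·31 = 5890; cumulative 30438. Total 30438.
Difference: |5034 − 30438| = 25404.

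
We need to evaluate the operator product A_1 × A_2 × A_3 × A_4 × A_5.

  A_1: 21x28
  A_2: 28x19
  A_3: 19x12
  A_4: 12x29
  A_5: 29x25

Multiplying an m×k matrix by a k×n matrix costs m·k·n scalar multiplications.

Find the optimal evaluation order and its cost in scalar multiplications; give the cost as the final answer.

Adjacent pairs: A_1A_2 = 21·28·19 = 11172; A_2A_3 = 28·19·12 = 6384; A_3A_4 = 19·12·29 = 6612; A_4A_5 = 12·29·25 = 8700.
Length 3: A_1..A_3: k=1: 0+6384+21·28·12=13440; k=2: 11172+0+21·19·12=15960 → min 13440 | A_2..A_4: k=2: 0+6612+28·19·29=22040; k=3: 6384+0+28·12·29=16128 → min 16128 | A_3..A_5: k=3: 0+8700+19·12·25=14400; k=4: 6612+0+19·29·25=20387 → min 14400.
Length 4: A_1..A_4: k=1: 0+16128+21·28·29=33180; k=2: 11172+6612+21·19·29=29355; k=3: 13440+0+21·12·29=20748 → min 20748 | A_2..A_5: k=2: 0+14400+28·19·25=27700; k=3: 6384+8700+28·12·25=23484; k=4: 16128+0+28·29·25=36428 → min 23484.
Length 5: A_1..A_5: k=1: 0+23484+21·28·25=38184; k=2: 11172+14400+21·19·25=35547; k=3: 13440+8700+21·12·25=28440; k=4: 20748+0+21·29·25=35973 → min 28440.
Optimal parenthesization: ((A_1 × (A_2 × A_3)) × (A_4 × A_5)) with cost 28440.

28440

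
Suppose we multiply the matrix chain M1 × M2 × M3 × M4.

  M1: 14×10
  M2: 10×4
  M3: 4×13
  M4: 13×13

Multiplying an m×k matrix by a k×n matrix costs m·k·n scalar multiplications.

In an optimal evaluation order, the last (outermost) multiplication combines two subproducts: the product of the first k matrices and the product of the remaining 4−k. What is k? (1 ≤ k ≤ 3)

Adjacent pairs: M1M2 = 14·10·4 = 560; M2M3 = 10·4·13 = 520; M3M4 = 4·13·13 = 676.
Length 3: M1..M3: k=1: 0+520+14·10·13=2340; k=2: 560+0+14·4·13=1288 → min 1288 | M2..M4: k=2: 0+676+10·4·13=1196; k=3: 520+0+10·13·13=2210 → min 1196.
Top-level splits: k=1: (M1..M1)·(M2..M4) → 0+1196+14·10·13 = 3016; k=2: (M1..M2)·(M3..M4) → 560+676+14·4·13 = 1964; k=3: (M1..M3)·(M4..M4) → 1288+0+14·13·13 = 3654.
Best split is after M2, i.e. k = 2.

2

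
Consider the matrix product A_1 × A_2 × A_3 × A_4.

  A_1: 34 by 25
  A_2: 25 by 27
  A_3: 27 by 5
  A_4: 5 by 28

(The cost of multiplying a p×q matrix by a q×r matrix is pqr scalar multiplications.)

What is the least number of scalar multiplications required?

Adjacent pairs: A_1A_2 = 34·25·27 = 22950; A_2A_3 = 25·27·5 = 3375; A_3A_4 = 27·5·28 = 3780.
Length 3: A_1..A_3: k=1: 0+3375+34·25·5=7625; k=2: 22950+0+34·27·5=27540 → min 7625 | A_2..A_4: k=2: 0+3780+25·27·28=22680; k=3: 3375+0+25·5·28=6875 → min 6875.
Length 4: A_1..A_4: k=1: 0+6875+34·25·28=30675; k=2: 22950+3780+34·27·28=52434; k=3: 7625+0+34·5·28=12385 → min 12385.
Optimal order: ((A_1 × (A_2 × A_3)) × A_4) with cost 12385.

12385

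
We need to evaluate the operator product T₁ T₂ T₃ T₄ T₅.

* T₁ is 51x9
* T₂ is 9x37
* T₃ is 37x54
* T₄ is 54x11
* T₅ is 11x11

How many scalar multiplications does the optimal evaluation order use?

Adjacent pairs: T₁T₂ = 51·9·37 = 16983; T₂T₃ = 9·37·54 = 17982; T₃T₄ = 37·54·11 = 21978; T₄T₅ = 54·11·11 = 6534.
Length 3: T₁..T₃: k=1: 0+17982+51·9·54=42768; k=2: 16983+0+51·37·54=118881 → min 42768 | T₂..T₄: k=2: 0+21978+9·37·11=25641; k=3: 17982+0+9·54·11=23328 → min 23328 | T₃..T₅: k=3: 0+6534+37·54·11=28512; k=4: 21978+0+37·11·11=26455 → min 26455.
Length 4: T₁..T₄: k=1: 0+23328+51·9·11=28377; k=2: 16983+21978+51·37·11=59718; k=3: 42768+0+51·54·11=73062 → min 28377 | T₂..T₅: k=2: 0+26455+9·37·11=30118; k=3: 17982+6534+9·54·11=29862; k=4: 23328+0+9·11·11=24417 → min 24417.
Length 5: T₁..T₅: k=1: 0+24417+51·9·11=29466; k=2: 16983+26455+51·37·11=64195; k=3: 42768+6534+51·54·11=79596; k=4: 28377+0+51·11·11=34548 → min 29466.
Optimal order: (T₁ (((T₂ T₃) T₄) T₅)) with cost 29466.

29466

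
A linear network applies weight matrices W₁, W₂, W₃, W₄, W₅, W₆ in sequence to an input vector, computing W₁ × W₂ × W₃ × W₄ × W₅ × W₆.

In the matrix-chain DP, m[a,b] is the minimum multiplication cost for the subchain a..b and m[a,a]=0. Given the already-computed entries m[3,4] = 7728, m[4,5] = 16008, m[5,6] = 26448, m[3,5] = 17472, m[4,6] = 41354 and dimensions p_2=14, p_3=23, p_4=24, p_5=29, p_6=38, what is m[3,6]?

32900

m[3,6] = min over k∈[3,5] of m[3,k]+m[k+1,6]+p_{2}·p_k·p_{6}.
k=3: 0 + 41354 + 14·23·38 = 53590; k=4: 7728 + 26448 + 14·24·38 = 46944; k=5: 17472 + 0 + 14·29·38 = 32900.
Minimum: 32900 at k=5.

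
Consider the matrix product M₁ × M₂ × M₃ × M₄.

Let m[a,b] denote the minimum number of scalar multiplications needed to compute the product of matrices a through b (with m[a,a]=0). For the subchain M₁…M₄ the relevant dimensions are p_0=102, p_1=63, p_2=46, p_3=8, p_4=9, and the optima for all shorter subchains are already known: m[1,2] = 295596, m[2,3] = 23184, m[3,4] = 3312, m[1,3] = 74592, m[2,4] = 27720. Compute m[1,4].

m[1,4] = min over k∈[1,3] of m[1,k]+m[k+1,4]+p_{0}·p_k·p_{4}.
k=1: 0 + 27720 + 102·63·9 = 85554; k=2: 295596 + 3312 + 102·46·9 = 341136; k=3: 74592 + 0 + 102·8·9 = 81936.
Minimum: 81936 at k=3.

81936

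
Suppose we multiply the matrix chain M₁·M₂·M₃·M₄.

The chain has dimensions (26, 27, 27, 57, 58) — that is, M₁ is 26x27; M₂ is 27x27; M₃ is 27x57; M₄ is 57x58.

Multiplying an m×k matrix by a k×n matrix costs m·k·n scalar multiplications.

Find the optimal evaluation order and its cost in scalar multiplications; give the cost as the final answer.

144924

Adjacent pairs: M₁M₂ = 26·27·27 = 18954; M₂M₃ = 27·27·57 = 41553; M₃M₄ = 27·57·58 = 89262.
Length 3: M₁..M₃: k=1: 0+41553+26·27·57=81567; k=2: 18954+0+26·27·57=58968 → min 58968 | M₂..M₄: k=2: 0+89262+27·27·58=131544; k=3: 41553+0+27·57·58=130815 → min 130815.
Length 4: M₁..M₄: k=1: 0+130815+26·27·58=171531; k=2: 18954+89262+26·27·58=148932; k=3: 58968+0+26·57·58=144924 → min 144924.
Optimal parenthesization: (((M₁·M₂)·M₃)·M₄) with cost 144924.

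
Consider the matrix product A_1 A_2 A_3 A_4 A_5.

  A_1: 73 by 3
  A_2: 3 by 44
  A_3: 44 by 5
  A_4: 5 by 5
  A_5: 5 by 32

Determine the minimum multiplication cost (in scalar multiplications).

8223

Adjacent pairs: A_1A_2 = 73·3·44 = 9636; A_2A_3 = 3·44·5 = 660; A_3A_4 = 44·5·5 = 1100; A_4A_5 = 5·5·32 = 800.
Length 3: A_1..A_3: k=1: 0+660+73·3·5=1755; k=2: 9636+0+73·44·5=25696 → min 1755 | A_2..A_4: k=2: 0+1100+3·44·5=1760; k=3: 660+0+3·5·5=735 → min 735 | A_3..A_5: k=3: 0+800+44·5·32=7840; k=4: 1100+0+44·5·32=8140 → min 7840.
Length 4: A_1..A_4: k=1: 0+735+73·3·5=1830; k=2: 9636+1100+73·44·5=26796; k=3: 1755+0+73·5·5=3580 → min 1830 | A_2..A_5: k=2: 0+7840+3·44·32=12064; k=3: 660+800+3·5·32=1940; k=4: 735+0+3·5·32=1215 → min 1215.
Length 5: A_1..A_5: k=1: 0+1215+73·3·32=8223; k=2: 9636+7840+73·44·32=120260; k=3: 1755+800+73·5·32=14235; k=4: 1830+0+73·5·32=13510 → min 8223.
Optimal order: (A_1 (((A_2 A_3) A_4) A_5)) with cost 8223.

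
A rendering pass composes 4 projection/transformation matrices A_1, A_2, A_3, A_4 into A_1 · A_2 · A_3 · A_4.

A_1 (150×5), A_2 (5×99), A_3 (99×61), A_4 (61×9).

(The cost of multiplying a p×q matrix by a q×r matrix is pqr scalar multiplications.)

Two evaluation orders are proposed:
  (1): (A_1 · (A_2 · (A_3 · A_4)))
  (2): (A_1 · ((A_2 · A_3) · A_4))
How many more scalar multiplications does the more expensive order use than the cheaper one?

25866

Order (1) = (A_1 · (A_2 · (A_3 · A_4))): (A_3 · A_4): 99×61 by 61×9 → 99×9, cost 99·61·9 = 54351; (A_2 · (A_3 · A_4)): 5×99 by 99×9 → 5×9, cost 5·99·9 = 4455; cumulative 58806; (A_1 · (A_2 · (A_3 · A_4))): 150×5 by 5×9 → 150×9, cost 150·5·9 = 6750; cumulative 65556. Total 65556.
Order (2) = (A_1 · ((A_2 · A_3) · A_4)): (A_2 · A_3): 5×99 by 99×61 → 5×61, cost 5·99·61 = 30195; ((A_2 · A_3) · A_4): 5×61 by 61×9 → 5×9, cost 5·61·9 = 2745; cumulative 32940; (A_1 · ((A_2 · A_3) · A_4)): 150×5 by 5×9 → 150×9, cost 150·5·9 = 6750; cumulative 39690. Total 39690.
Difference: |65556 − 39690| = 25866.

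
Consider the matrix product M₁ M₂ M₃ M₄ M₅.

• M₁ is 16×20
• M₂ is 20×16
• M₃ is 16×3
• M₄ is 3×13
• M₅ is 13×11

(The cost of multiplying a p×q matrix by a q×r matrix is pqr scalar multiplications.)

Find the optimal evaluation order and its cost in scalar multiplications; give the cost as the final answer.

Adjacent pairs: M₁M₂ = 16·20·16 = 5120; M₂M₃ = 20·16·3 = 960; M₃M₄ = 16·3·13 = 624; M₄M₅ = 3·13·11 = 429.
Length 3: M₁..M₃: k=1: 0+960+16·20·3=1920; k=2: 5120+0+16·16·3=5888 → min 1920 | M₂..M₄: k=2: 0+624+20·16·13=4784; k=3: 960+0+20·3·13=1740 → min 1740 | M₃..M₅: k=3: 0+429+16·3·11=957; k=4: 624+0+16·13·11=2912 → min 957.
Length 4: M₁..M₄: k=1: 0+1740+16·20·13=5900; k=2: 5120+624+16·16·13=9072; k=3: 1920+0+16·3·13=2544 → min 2544 | M₂..M₅: k=2: 0+957+20·16·11=4477; k=3: 960+429+20·3·11=2049; k=4: 1740+0+20·13·11=4600 → min 2049.
Length 5: M₁..M₅: k=1: 0+2049+16·20·11=5569; k=2: 5120+957+16·16·11=8893; k=3: 1920+429+16·3·11=2877; k=4: 2544+0+16·13·11=4832 → min 2877.
Optimal parenthesization: ((M₁ (M₂ M₃)) (M₄ M₅)) with cost 2877.

2877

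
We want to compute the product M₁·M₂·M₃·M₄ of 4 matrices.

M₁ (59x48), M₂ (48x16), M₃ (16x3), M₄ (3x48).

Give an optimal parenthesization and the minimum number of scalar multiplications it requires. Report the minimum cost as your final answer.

Adjacent pairs: M₁M₂ = 59·48·16 = 45312; M₂M₃ = 48·16·3 = 2304; M₃M₄ = 16·3·48 = 2304.
Length 3: M₁..M₃: k=1: 0+2304+59·48·3=10800; k=2: 45312+0+59·16·3=48144 → min 10800 | M₂..M₄: k=2: 0+2304+48·16·48=39168; k=3: 2304+0+48·3·48=9216 → min 9216.
Length 4: M₁..M₄: k=1: 0+9216+59·48·48=145152; k=2: 45312+2304+59·16·48=92928; k=3: 10800+0+59·3·48=19296 → min 19296.
Optimal parenthesization: ((M₁·(M₂·M₃))·M₄) with cost 19296.

19296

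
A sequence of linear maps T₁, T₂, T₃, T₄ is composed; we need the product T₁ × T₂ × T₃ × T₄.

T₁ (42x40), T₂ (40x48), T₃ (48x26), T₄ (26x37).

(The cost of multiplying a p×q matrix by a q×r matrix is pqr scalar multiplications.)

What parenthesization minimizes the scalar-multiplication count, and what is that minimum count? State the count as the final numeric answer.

Adjacent pairs: T₁T₂ = 42·40·48 = 80640; T₂T₃ = 40·48·26 = 49920; T₃T₄ = 48·26·37 = 46176.
Length 3: T₁..T₃: k=1: 0+49920+42·40·26=93600; k=2: 80640+0+42·48·26=133056 → min 93600 | T₂..T₄: k=2: 0+46176+40·48·37=117216; k=3: 49920+0+40·26·37=88400 → min 88400.
Length 4: T₁..T₄: k=1: 0+88400+42·40·37=150560; k=2: 80640+46176+42·48·37=201408; k=3: 93600+0+42·26·37=134004 → min 134004.
Optimal parenthesization: ((T₁ × (T₂ × T₃)) × T₄) with cost 134004.

134004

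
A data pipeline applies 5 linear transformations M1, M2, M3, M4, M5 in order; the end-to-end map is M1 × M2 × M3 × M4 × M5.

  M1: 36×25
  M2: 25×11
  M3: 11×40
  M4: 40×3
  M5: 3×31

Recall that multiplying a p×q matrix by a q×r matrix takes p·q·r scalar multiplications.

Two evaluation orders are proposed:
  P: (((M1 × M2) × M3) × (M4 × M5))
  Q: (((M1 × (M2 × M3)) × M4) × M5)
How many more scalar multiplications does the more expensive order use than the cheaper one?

19432

Order P = (((M1 × M2) × M3) × (M4 × M5)): (M1 × M2): 36×25 by 25×11 → 36×11, cost 36·25·11 = 9900; ((M1 × M2) × M3): 36×11 by 11×40 → 36×40, cost 36·11·40 = 15840; cumulative 25740; (M4 × M5): 40×3 by 3×31 → 40×31, cost 40·3·31 = 3720; (((M1 × M2) × M3) × (M4 × M5)): 36×40 by 40×31 → 36×31, cost 36·40·31 = 44640; cumulative 74100. Total 74100.
Order Q = (((M1 × (M2 × M3)) × M4) × M5): (M2 × M3): 25×11 by 11×40 → 25×40, cost 25·11·40 = 11000; (M1 × (M2 × M3)): 36×25 by 25×40 → 36×40, cost 36·25·40 = 36000; cumulative 47000; ((M1 × (M2 × M3)) × M4): 36×40 by 40×3 → 36×3, cost 36·40·3 = 4320; cumulative 51320; (((M1 × (M2 × M3)) × M4) × M5): 36×3 by 3×31 → 36×31, cost 36·3·31 = 3348; cumulative 54668. Total 54668.
Difference: |74100 − 54668| = 19432.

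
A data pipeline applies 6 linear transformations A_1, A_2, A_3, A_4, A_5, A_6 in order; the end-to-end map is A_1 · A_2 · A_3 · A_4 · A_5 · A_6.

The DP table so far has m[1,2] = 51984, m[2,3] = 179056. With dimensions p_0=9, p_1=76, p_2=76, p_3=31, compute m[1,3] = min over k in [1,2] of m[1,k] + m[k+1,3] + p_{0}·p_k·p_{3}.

m[1,3] = min over k∈[1,2] of m[1,k]+m[k+1,3]+p_{0}·p_k·p_{3}.
k=1: 0 + 179056 + 9·76·31 = 200260; k=2: 51984 + 0 + 9·76·31 = 73188.
Minimum: 73188 at k=2.

73188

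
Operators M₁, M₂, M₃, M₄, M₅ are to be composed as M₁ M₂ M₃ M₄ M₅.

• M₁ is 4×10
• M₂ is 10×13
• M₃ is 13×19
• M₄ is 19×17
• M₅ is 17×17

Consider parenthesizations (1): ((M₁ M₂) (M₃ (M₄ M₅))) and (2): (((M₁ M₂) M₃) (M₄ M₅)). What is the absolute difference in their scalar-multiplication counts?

Order (1) = ((M₁ M₂) (M₃ (M₄ M₅))): (M₁ M₂): 4×10 by 10×13 → 4×13, cost 4·10·13 = 520; (M₄ M₅): 19×17 by 17×17 → 19×17, cost 19·17·17 = 5491; (M₃ (M₄ M₅)): 13×19 by 19×17 → 13×17, cost 13·19·17 = 4199; cumulative 9690; ((M₁ M₂) (M₃ (M₄ M₅))): 4×13 by 13×17 → 4×17, cost 4·13·17 = 884; cumulative 11094. Total 11094.
Order (2) = (((M₁ M₂) M₃) (M₄ M₅)): (M₁ M₂): 4×10 by 10×13 → 4×13, cost 4·10·13 = 520; ((M₁ M₂) M₃): 4×13 by 13×19 → 4×19, cost 4·13·19 = 988; cumulative 1508; (M₄ M₅): 19×17 by 17×17 → 19×17, cost 19·17·17 = 5491; (((M₁ M₂) M₃) (M₄ M₅)): 4×19 by 19×17 → 4×17, cost 4·19·17 = 1292; cumulative 8291. Total 8291.
Difference: |11094 − 8291| = 2803.

2803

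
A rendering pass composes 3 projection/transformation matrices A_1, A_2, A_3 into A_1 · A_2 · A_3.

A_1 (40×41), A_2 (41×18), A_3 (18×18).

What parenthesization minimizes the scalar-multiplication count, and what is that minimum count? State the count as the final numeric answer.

42480

(A_1 · (A_2 · A_3)): cost 42804.
((A_1 · A_2) · A_3): cost 42480.
Optimal: ((A_1 · A_2) · A_3) with cost 42480.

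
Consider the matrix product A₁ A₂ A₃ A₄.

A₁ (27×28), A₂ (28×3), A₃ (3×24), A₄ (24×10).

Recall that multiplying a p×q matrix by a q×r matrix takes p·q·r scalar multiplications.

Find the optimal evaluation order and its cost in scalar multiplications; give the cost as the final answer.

3798

Adjacent pairs: A₁A₂ = 27·28·3 = 2268; A₂A₃ = 28·3·24 = 2016; A₃A₄ = 3·24·10 = 720.
Length 3: A₁..A₃: k=1: 0+2016+27·28·24=20160; k=2: 2268+0+27·3·24=4212 → min 4212 | A₂..A₄: k=2: 0+720+28·3·10=1560; k=3: 2016+0+28·24·10=8736 → min 1560.
Length 4: A₁..A₄: k=1: 0+1560+27·28·10=9120; k=2: 2268+720+27·3·10=3798; k=3: 4212+0+27·24·10=10692 → min 3798.
Optimal parenthesization: ((A₁ A₂) (A₃ A₄)) with cost 3798.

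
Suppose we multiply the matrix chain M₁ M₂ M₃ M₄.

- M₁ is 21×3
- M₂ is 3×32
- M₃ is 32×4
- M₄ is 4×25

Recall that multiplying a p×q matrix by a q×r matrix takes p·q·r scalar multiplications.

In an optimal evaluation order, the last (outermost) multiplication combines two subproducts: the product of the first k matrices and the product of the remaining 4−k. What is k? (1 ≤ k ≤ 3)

1

Adjacent pairs: M₁M₂ = 21·3·32 = 2016; M₂M₃ = 3·32·4 = 384; M₃M₄ = 32·4·25 = 3200.
Length 3: M₁..M₃: k=1: 0+384+21·3·4=636; k=2: 2016+0+21·32·4=4704 → min 636 | M₂..M₄: k=2: 0+3200+3·32·25=5600; k=3: 384+0+3·4·25=684 → min 684.
Top-level splits: k=1: (M₁..M₁)·(M₂..M₄) → 0+684+21·3·25 = 2259; k=2: (M₁..M₂)·(M₃..M₄) → 2016+3200+21·32·25 = 22016; k=3: (M₁..M₃)·(M₄..M₄) → 636+0+21·4·25 = 2736.
Best split is after M₁, i.e. k = 1.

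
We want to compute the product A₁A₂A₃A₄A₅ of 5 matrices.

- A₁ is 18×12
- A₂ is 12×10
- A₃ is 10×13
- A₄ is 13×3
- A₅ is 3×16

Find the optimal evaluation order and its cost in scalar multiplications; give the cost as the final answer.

Adjacent pairs: A₁A₂ = 18·12·10 = 2160; A₂A₃ = 12·10·13 = 1560; A₃A₄ = 10·13·3 = 390; A₄A₅ = 13·3·16 = 624.
Length 3: A₁..A₃: k=1: 0+1560+18·12·13=4368; k=2: 2160+0+18·10·13=4500 → min 4368 | A₂..A₄: k=2: 0+390+12·10·3=750; k=3: 1560+0+12·13·3=2028 → min 750 | A₃..A₅: k=3: 0+624+10·13·16=2704; k=4: 390+0+10·3·16=870 → min 870.
Length 4: A₁..A₄: k=1: 0+750+18·12·3=1398; k=2: 2160+390+18·10·3=3090; k=3: 4368+0+18·13·3=5070 → min 1398 | A₂..A₅: k=2: 0+870+12·10·16=2790; k=3: 1560+624+12·13·16=4680; k=4: 750+0+12·3·16=1326 → min 1326.
Length 5: A₁..A₅: k=1: 0+1326+18·12·16=4782; k=2: 2160+870+18·10·16=5910; k=3: 4368+624+18·13·16=8736; k=4: 1398+0+18·3·16=2262 → min 2262.
Optimal parenthesization: ((A₁(A₂(A₃A₄)))A₅) with cost 2262.

2262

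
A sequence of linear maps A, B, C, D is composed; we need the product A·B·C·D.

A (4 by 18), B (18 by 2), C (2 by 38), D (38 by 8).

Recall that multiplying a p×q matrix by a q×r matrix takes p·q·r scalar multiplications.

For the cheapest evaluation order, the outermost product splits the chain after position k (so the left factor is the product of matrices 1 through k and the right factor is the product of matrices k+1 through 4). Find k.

Adjacent pairs: AB = 4·18·2 = 144; BC = 18·2·38 = 1368; CD = 2·38·8 = 608.
Length 3: A..C: k=1: 0+1368+4·18·38=4104; k=2: 144+0+4·2·38=448 → min 448 | B..D: k=2: 0+608+18·2·8=896; k=3: 1368+0+18·38·8=6840 → min 896.
Top-level splits: k=1: (A..A)·(B..D) → 0+896+4·18·8 = 1472; k=2: (A..B)·(C..D) → 144+608+4·2·8 = 816; k=3: (A..C)·(D..D) → 448+0+4·38·8 = 1664.
Best split is after B, i.e. k = 2.

2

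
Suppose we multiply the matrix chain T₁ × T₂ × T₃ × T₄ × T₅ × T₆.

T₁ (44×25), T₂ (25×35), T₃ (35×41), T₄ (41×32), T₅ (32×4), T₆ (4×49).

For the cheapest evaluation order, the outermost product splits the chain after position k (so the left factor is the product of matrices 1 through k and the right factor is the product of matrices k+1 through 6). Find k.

5

Adjacent pairs: T₁T₂ = 44·25·35 = 38500; T₂T₃ = 25·35·41 = 35875; T₃T₄ = 35·41·32 = 45920; T₄T₅ = 41·32·4 = 5248; T₅T₆ = 32·4·49 = 6272.
Length 3: T₁..T₃: k=1: 0+35875+44·25·41=80975; k=2: 38500+0+44·35·41=101640 → min 80975 | T₂..T₄: k=2: 0+45920+25·35·32=73920; k=3: 35875+0+25·41·32=68675 → min 68675 | T₃..T₅: k=3: 0+5248+35·41·4=10988; k=4: 45920+0+35·32·4=50400 → min 10988 | T₄..T₆: k=4: 0+6272+41·32·49=70560; k=5: 5248+0+41·4·49=13284 → min 13284.
Length 4: T₁..T₄: k=1: 0+68675+44·25·32=103875; k=2: 38500+45920+44·35·32=133700; k=3: 80975+0+44·41·32=138703 → min 103875 | T₂..T₅: k=2: 0+10988+25·35·4=14488; k=3: 35875+5248+25·41·4=45223; k=4: 68675+0+25·32·4=71875 → min 14488 | T₃..T₆: k=3: 0+13284+35·41·49=83599; k=4: 45920+6272+35·32·49=107072; k=5: 10988+0+35·4·49=17848 → min 17848.
Length 5: T₁..T₅: k=1: 0+14488+44·25·4=18888; k=2: 38500+10988+44·35·4=55648; k=3: 80975+5248+44·41·4=93439; k=4: 103875+0+44·32·4=109507 → min 18888 | T₂..T₆: k=2: 0+17848+25·35·49=60723; k=3: 35875+13284+25·41·49=99384; k=4: 68675+6272+25·32·49=114147; k=5: 14488+0+25·4·49=19388 → min 19388.
Top-level splits: k=1: (T₁..T₁)·(T₂..T₆) → 0+19388+44·25·49 = 73288; k=2: (T₁..T₂)·(T₃..T₆) → 38500+17848+44·35·49 = 131808; k=3: (T₁..T₃)·(T₄..T₆) → 80975+13284+44·41·49 = 182655; k=4: (T₁..T₄)·(T₅..T₆) → 103875+6272+44·32·49 = 179139; k=5: (T₁..T₅)·(T₆..T₆) → 18888+0+44·4·49 = 27512.
Best split is after T₅, i.e. k = 5.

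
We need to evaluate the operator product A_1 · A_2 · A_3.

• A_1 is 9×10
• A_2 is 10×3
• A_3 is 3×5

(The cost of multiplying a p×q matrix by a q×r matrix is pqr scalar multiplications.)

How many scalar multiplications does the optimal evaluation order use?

Order (A_1 · (A_2 · A_3)): (A_2 · A_3): 10×3 by 3×5 → 10×5, cost 10·3·5 = 150; (A_1 · (A_2 · A_3)): 9×10 by 10×5 → 9×5, cost 9·10·5 = 450; cumulative 600. Total 600.
Order ((A_1 · A_2) · A_3): (A_1 · A_2): 9×10 by 10×3 → 9×3, cost 9·10·3 = 270; ((A_1 · A_2) · A_3): 9×3 by 3×5 → 9×5, cost 9·3·5 = 135; cumulative 405. Total 405.
Minimum: 405.

405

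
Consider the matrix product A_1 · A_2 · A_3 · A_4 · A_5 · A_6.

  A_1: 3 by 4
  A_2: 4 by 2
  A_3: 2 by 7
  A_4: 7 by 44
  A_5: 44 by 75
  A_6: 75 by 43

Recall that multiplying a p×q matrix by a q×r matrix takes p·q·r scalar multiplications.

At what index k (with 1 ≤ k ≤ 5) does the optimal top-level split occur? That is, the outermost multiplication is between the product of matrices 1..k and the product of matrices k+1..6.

2

Adjacent pairs: A_1A_2 = 3·4·2 = 24; A_2A_3 = 4·2·7 = 56; A_3A_4 = 2·7·44 = 616; A_4A_5 = 7·44·75 = 23100; A_5A_6 = 44·75·43 = 141900.
Length 3: A_1..A_3: k=1: 0+56+3·4·7=140; k=2: 24+0+3·2·7=66 → min 66 | A_2..A_4: k=2: 0+616+4·2·44=968; k=3: 56+0+4·7·44=1288 → min 968 | A_3..A_5: k=3: 0+23100+2·7·75=24150; k=4: 616+0+2·44·75=7216 → min 7216 | A_4..A_6: k=4: 0+141900+7·44·43=155144; k=5: 23100+0+7·75·43=45675 → min 45675.
Length 4: A_1..A_4: k=1: 0+968+3·4·44=1496; k=2: 24+616+3·2·44=904; k=3: 66+0+3·7·44=990 → min 904 | A_2..A_5: k=2: 0+7216+4·2·75=7816; k=3: 56+23100+4·7·75=25256; k=4: 968+0+4·44·75=14168 → min 7816 | A_3..A_6: k=3: 0+45675+2·7·43=46277; k=4: 616+141900+2·44·43=146300; k=5: 7216+0+2·75·43=13666 → min 13666.
Length 5: A_1..A_5: k=1: 0+7816+3·4·75=8716; k=2: 24+7216+3·2·75=7690; k=3: 66+23100+3·7·75=24741; k=4: 904+0+3·44·75=10804 → min 7690 | A_2..A_6: k=2: 0+13666+4·2·43=14010; k=3: 56+45675+4·7·43=46935; k=4: 968+141900+4·44·43=150436; k=5: 7816+0+4·75·43=20716 → min 14010.
Top-level splits: k=1: (A_1..A_1)·(A_2..A_6) → 0+14010+3·4·43 = 14526; k=2: (A_1..A_2)·(A_3..A_6) → 24+13666+3·2·43 = 13948; k=3: (A_1..A_3)·(A_4..A_6) → 66+45675+3·7·43 = 46644; k=4: (A_1..A_4)·(A_5..A_6) → 904+141900+3·44·43 = 148480; k=5: (A_1..A_5)·(A_6..A_6) → 7690+0+3·75·43 = 17365.
Best split is after A_2, i.e. k = 2.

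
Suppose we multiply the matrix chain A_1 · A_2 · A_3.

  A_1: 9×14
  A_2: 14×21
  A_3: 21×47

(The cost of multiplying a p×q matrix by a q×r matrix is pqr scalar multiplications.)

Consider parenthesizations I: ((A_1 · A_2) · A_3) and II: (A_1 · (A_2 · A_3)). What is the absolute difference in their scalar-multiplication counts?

8211

Order I = ((A_1 · A_2) · A_3): (A_1 · A_2): 9×14 by 14×21 → 9×21, cost 9·14·21 = 2646; ((A_1 · A_2) · A_3): 9×21 by 21×47 → 9×47, cost 9·21·47 = 8883; cumulative 11529. Total 11529.
Order II = (A_1 · (A_2 · A_3)): (A_2 · A_3): 14×21 by 21×47 → 14×47, cost 14·21·47 = 13818; (A_1 · (A_2 · A_3)): 9×14 by 14×47 → 9×47, cost 9·14·47 = 5922; cumulative 19740. Total 19740.
Difference: |11529 − 19740| = 8211.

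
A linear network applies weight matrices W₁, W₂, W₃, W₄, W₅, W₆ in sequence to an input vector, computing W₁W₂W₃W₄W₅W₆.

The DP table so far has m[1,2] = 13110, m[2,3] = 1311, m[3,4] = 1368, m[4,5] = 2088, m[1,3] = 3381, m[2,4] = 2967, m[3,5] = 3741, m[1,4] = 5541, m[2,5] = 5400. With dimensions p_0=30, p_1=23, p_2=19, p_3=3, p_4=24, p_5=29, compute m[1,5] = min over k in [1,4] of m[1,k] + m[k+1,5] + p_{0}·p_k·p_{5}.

m[1,5] = min over k∈[1,4] of m[1,k]+m[k+1,5]+p_{0}·p_k·p_{5}.
k=1: 0 + 5400 + 30·23·29 = 25410; k=2: 13110 + 3741 + 30·19·29 = 33381; k=3: 3381 + 2088 + 30·3·29 = 8079; k=4: 5541 + 0 + 30·24·29 = 26421.
Minimum: 8079 at k=3.

8079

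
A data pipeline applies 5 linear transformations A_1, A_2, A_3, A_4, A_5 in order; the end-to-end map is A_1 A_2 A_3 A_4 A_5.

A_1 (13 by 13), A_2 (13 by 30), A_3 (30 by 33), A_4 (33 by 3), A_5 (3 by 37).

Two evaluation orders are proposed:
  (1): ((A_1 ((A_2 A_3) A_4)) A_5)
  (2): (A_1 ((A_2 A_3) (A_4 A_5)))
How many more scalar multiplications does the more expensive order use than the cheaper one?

22552

Order (1) = ((A_1 ((A_2 A_3) A_4)) A_5): (A_2 A_3): 13×30 by 30×33 → 13×33, cost 13·30·33 = 12870; ((A_2 A_3) A_4): 13×33 by 33×3 → 13×3, cost 13·33·3 = 1287; cumulative 14157; (A_1 ((A_2 A_3) A_4)): 13×13 by 13×3 → 13×3, cost 13·13·3 = 507; cumulative 14664; ((A_1 ((A_2 A_3) A_4)) A_5): 13×3 by 3×37 → 13×37, cost 13·3·37 = 1443; cumulative 16107. Total 16107.
Order (2) = (A_1 ((A_2 A_3) (A_4 A_5))): (A_2 A_3): 13×30 by 30×33 → 13×33, cost 13·30·33 = 12870; (A_4 A_5): 33×3 by 3×37 → 33×37, cost 33·3·37 = 3663; ((A_2 A_3) (A_4 A_5)): 13×33 by 33×37 → 13×37, cost 13·33·37 = 15873; cumulative 32406; (A_1 ((A_2 A_3) (A_4 A_5))): 13×13 by 13×37 → 13×37, cost 13·13·37 = 6253; cumulative 38659. Total 38659.
Difference: |16107 − 38659| = 22552.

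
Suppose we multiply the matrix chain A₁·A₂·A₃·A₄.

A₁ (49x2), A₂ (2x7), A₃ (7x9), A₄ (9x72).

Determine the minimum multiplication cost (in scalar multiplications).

8478

Adjacent pairs: A₁A₂ = 49·2·7 = 686; A₂A₃ = 2·7·9 = 126; A₃A₄ = 7·9·72 = 4536.
Length 3: A₁..A₃: k=1: 0+126+49·2·9=1008; k=2: 686+0+49·7·9=3773 → min 1008 | A₂..A₄: k=2: 0+4536+2·7·72=5544; k=3: 126+0+2·9·72=1422 → min 1422.
Length 4: A₁..A₄: k=1: 0+1422+49·2·72=8478; k=2: 686+4536+49·7·72=29918; k=3: 1008+0+49·9·72=32760 → min 8478.
Optimal order: (A₁·((A₂·A₃)·A₄)) with cost 8478.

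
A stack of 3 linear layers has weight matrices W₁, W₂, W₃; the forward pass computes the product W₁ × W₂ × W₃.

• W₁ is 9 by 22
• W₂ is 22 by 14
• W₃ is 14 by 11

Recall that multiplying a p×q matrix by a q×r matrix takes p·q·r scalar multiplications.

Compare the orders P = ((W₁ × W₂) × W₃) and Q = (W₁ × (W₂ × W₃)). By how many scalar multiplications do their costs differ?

1408

Order P = ((W₁ × W₂) × W₃): (W₁ × W₂): 9×22 by 22×14 → 9×14, cost 9·22·14 = 2772; ((W₁ × W₂) × W₃): 9×14 by 14×11 → 9×11, cost 9·14·11 = 1386; cumulative 4158. Total 4158.
Order Q = (W₁ × (W₂ × W₃)): (W₂ × W₃): 22×14 by 14×11 → 22×11, cost 22·14·11 = 3388; (W₁ × (W₂ × W₃)): 9×22 by 22×11 → 9×11, cost 9·22·11 = 2178; cumulative 5566. Total 5566.
Difference: |4158 − 5566| = 1408.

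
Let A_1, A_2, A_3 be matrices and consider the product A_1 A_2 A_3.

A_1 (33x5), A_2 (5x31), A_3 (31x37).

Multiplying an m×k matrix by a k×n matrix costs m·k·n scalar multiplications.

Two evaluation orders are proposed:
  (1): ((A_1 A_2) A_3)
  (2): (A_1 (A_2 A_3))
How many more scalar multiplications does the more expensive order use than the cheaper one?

31126

Order (1) = ((A_1 A_2) A_3): (A_1 A_2): 33×5 by 5×31 → 33×31, cost 33·5·31 = 5115; ((A_1 A_2) A_3): 33×31 by 31×37 → 33×37, cost 33·31·37 = 37851; cumulative 42966. Total 42966.
Order (2) = (A_1 (A_2 A_3)): (A_2 A_3): 5×31 by 31×37 → 5×37, cost 5·31·37 = 5735; (A_1 (A_2 A_3)): 33×5 by 5×37 → 33×37, cost 33·5·37 = 6105; cumulative 11840. Total 11840.
Difference: |42966 − 11840| = 31126.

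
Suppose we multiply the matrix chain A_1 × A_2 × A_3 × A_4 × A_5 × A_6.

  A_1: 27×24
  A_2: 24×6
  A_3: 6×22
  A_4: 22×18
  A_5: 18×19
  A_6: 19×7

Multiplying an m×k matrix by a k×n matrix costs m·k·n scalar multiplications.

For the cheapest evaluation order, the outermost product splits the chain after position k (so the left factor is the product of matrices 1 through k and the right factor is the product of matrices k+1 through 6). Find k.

2

Adjacent pairs: A_1A_2 = 27·24·6 = 3888; A_2A_3 = 24·6·22 = 3168; A_3A_4 = 6·22·18 = 2376; A_4A_5 = 22·18·19 = 7524; A_5A_6 = 18·19·7 = 2394.
Length 3: A_1..A_3: k=1: 0+3168+27·24·22=17424; k=2: 3888+0+27·6·22=7452 → min 7452 | A_2..A_4: k=2: 0+2376+24·6·18=4968; k=3: 3168+0+24·22·18=12672 → min 4968 | A_3..A_5: k=3: 0+7524+6·22·19=10032; k=4: 2376+0+6·18·19=4428 → min 4428 | A_4..A_6: k=4: 0+2394+22·18·7=5166; k=5: 7524+0+22·19·7=10450 → min 5166.
Length 4: A_1..A_4: k=1: 0+4968+27·24·18=16632; k=2: 3888+2376+27·6·18=9180; k=3: 7452+0+27·22·18=18144 → min 9180 | A_2..A_5: k=2: 0+4428+24·6·19=7164; k=3: 3168+7524+24·22·19=20724; k=4: 4968+0+24·18·19=13176 → min 7164 | A_3..A_6: k=3: 0+5166+6·22·7=6090; k=4: 2376+2394+6·18·7=5526; k=5: 4428+0+6·19·7=5226 → min 5226.
Length 5: A_1..A_5: k=1: 0+7164+27·24·19=19476; k=2: 3888+4428+27·6·19=11394; k=3: 7452+7524+27·22·19=26262; k=4: 9180+0+27·18·19=18414 → min 11394 | A_2..A_6: k=2: 0+5226+24·6·7=6234; k=3: 3168+5166+24·22·7=12030; k=4: 4968+2394+24·18·7=10386; k=5: 7164+0+24·19·7=10356 → min 6234.
Top-level splits: k=1: (A_1..A_1)·(A_2..A_6) → 0+6234+27·24·7 = 10770; k=2: (A_1..A_2)·(A_3..A_6) → 3888+5226+27·6·7 = 10248; k=3: (A_1..A_3)·(A_4..A_6) → 7452+5166+27·22·7 = 16776; k=4: (A_1..A_4)·(A_5..A_6) → 9180+2394+27·18·7 = 14976; k=5: (A_1..A_5)·(A_6..A_6) → 11394+0+27·19·7 = 14985.
Best split is after A_2, i.e. k = 2.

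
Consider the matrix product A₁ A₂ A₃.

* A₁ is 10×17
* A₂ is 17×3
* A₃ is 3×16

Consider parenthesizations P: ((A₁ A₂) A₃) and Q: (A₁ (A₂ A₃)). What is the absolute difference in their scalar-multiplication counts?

2546

Order P = ((A₁ A₂) A₃): (A₁ A₂): 10×17 by 17×3 → 10×3, cost 10·17·3 = 510; ((A₁ A₂) A₃): 10×3 by 3×16 → 10×16, cost 10·3·16 = 480; cumulative 990. Total 990.
Order Q = (A₁ (A₂ A₃)): (A₂ A₃): 17×3 by 3×16 → 17×16, cost 17·3·16 = 816; (A₁ (A₂ A₃)): 10×17 by 17×16 → 10×16, cost 10·17·16 = 2720; cumulative 3536. Total 3536.
Difference: |990 − 3536| = 2546.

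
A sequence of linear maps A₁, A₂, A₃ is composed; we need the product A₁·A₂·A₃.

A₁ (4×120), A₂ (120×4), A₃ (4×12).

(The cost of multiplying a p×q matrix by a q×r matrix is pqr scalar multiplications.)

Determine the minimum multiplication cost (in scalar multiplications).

2112

Order (A₁·(A₂·A₃)): (A₂·A₃): 120×4 by 4×12 → 120×12, cost 120·4·12 = 5760; (A₁·(A₂·A₃)): 4×120 by 120×12 → 4×12, cost 4·120·12 = 5760; cumulative 11520. Total 11520.
Order ((A₁·A₂)·A₃): (A₁·A₂): 4×120 by 120×4 → 4×4, cost 4·120·4 = 1920; ((A₁·A₂)·A₃): 4×4 by 4×12 → 4×12, cost 4·4·12 = 192; cumulative 2112. Total 2112.
Minimum: 2112.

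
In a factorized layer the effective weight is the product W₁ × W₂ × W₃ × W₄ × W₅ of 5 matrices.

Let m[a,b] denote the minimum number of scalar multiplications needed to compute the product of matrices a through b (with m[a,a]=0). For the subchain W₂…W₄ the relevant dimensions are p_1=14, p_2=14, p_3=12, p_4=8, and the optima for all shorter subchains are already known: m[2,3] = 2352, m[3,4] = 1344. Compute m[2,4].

2912

m[2,4] = min over k∈[2,3] of m[2,k]+m[k+1,4]+p_{1}·p_k·p_{4}.
k=2: 0 + 1344 + 14·14·8 = 2912; k=3: 2352 + 0 + 14·12·8 = 3696.
Minimum: 2912 at k=2.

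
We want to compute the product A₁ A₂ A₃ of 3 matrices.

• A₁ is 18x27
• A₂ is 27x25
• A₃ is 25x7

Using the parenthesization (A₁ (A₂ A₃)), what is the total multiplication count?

8127

(A₂ A₃): 27×25 by 25×7 → 27×7, cost 27·25·7 = 4725
(A₁ (A₂ A₃)): 18×27 by 27×7 → 18×7, cost 18·27·7 = 3402; cumulative 8127
Total: 8127 scalar multiplications.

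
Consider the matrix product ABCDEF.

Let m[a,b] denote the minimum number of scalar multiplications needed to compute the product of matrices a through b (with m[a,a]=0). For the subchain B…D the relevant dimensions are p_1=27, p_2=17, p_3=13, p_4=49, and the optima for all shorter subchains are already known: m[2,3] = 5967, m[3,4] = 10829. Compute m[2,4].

m[2,4] = min over k∈[2,3] of m[2,k]+m[k+1,4]+p_{1}·p_k·p_{4}.
k=2: 0 + 10829 + 27·17·49 = 33320; k=3: 5967 + 0 + 27·13·49 = 23166.
Minimum: 23166 at k=3.

23166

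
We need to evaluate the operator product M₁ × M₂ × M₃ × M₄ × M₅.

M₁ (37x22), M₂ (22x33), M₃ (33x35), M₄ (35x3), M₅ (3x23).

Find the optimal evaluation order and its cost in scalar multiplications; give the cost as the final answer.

10638

Adjacent pairs: M₁M₂ = 37·22·33 = 26862; M₂M₃ = 22·33·35 = 25410; M₃M₄ = 33·35·3 = 3465; M₄M₅ = 35·3·23 = 2415.
Length 3: M₁..M₃: k=1: 0+25410+37·22·35=53900; k=2: 26862+0+37·33·35=69597 → min 53900 | M₂..M₄: k=2: 0+3465+22·33·3=5643; k=3: 25410+0+22·35·3=27720 → min 5643 | M₃..M₅: k=3: 0+2415+33·35·23=28980; k=4: 3465+0+33·3·23=5742 → min 5742.
Length 4: M₁..M₄: k=1: 0+5643+37·22·3=8085; k=2: 26862+3465+37·33·3=33990; k=3: 53900+0+37·35·3=57785 → min 8085 | M₂..M₅: k=2: 0+5742+22·33·23=22440; k=3: 25410+2415+22·35·23=45535; k=4: 5643+0+22·3·23=7161 → min 7161.
Length 5: M₁..M₅: k=1: 0+7161+37·22·23=25883; k=2: 26862+5742+37·33·23=60687; k=3: 53900+2415+37·35·23=86100; k=4: 8085+0+37·3·23=10638 → min 10638.
Optimal parenthesization: ((M₁ × (M₂ × (M₃ × M₄))) × M₅) with cost 10638.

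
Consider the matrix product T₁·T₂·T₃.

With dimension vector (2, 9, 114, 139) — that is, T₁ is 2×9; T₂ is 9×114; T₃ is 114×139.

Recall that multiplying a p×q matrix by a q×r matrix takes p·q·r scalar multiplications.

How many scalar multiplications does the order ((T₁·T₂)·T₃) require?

33744

(T₁·T₂): 2×9 by 9×114 → 2×114, cost 2·9·114 = 2052
((T₁·T₂)·T₃): 2×114 by 114×139 → 2×139, cost 2·114·139 = 31692; cumulative 33744
Total: 33744 scalar multiplications.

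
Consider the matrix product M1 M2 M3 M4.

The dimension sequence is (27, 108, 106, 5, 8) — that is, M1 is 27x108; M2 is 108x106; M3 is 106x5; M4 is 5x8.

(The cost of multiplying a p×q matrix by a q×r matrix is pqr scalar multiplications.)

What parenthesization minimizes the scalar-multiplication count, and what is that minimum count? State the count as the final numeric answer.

Adjacent pairs: M1M2 = 27·108·106 = 309096; M2M3 = 108·106·5 = 57240; M3M4 = 106·5·8 = 4240.
Length 3: M1..M3: k=1: 0+57240+27·108·5=71820; k=2: 309096+0+27·106·5=323406 → min 71820 | M2..M4: k=2: 0+4240+108·106·8=95824; k=3: 57240+0+108·5·8=61560 → min 61560.
Length 4: M1..M4: k=1: 0+61560+27·108·8=84888; k=2: 309096+4240+27·106·8=336232; k=3: 71820+0+27·5·8=72900 → min 72900.
Optimal parenthesization: ((M1 (M2 M3)) M4) with cost 72900.

72900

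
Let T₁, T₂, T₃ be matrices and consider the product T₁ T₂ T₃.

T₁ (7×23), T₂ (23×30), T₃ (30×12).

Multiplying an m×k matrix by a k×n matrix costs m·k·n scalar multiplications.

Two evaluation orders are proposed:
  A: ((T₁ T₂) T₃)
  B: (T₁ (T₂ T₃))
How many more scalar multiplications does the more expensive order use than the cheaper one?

2862

Order A = ((T₁ T₂) T₃): (T₁ T₂): 7×23 by 23×30 → 7×30, cost 7·23·30 = 4830; ((T₁ T₂) T₃): 7×30 by 30×12 → 7×12, cost 7·30·12 = 2520; cumulative 7350. Total 7350.
Order B = (T₁ (T₂ T₃)): (T₂ T₃): 23×30 by 30×12 → 23×12, cost 23·30·12 = 8280; (T₁ (T₂ T₃)): 7×23 by 23×12 → 7×12, cost 7·23·12 = 1932; cumulative 10212. Total 10212.
Difference: |7350 − 10212| = 2862.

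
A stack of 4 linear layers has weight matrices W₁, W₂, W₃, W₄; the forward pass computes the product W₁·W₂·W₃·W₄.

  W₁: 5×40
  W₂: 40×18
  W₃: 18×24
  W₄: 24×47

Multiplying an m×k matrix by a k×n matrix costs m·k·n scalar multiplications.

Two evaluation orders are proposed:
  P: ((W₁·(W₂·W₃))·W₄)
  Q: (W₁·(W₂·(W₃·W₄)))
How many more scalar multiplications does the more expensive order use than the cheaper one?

35824

Order P = ((W₁·(W₂·W₃))·W₄): (W₂·W₃): 40×18 by 18×24 → 40×24, cost 40·18·24 = 17280; (W₁·(W₂·W₃)): 5×40 by 40×24 → 5×24, cost 5·40·24 = 4800; cumulative 22080; ((W₁·(W₂·W₃))·W₄): 5×24 by 24×47 → 5×47, cost 5·24·47 = 5640; cumulative 27720. Total 27720.
Order Q = (W₁·(W₂·(W₃·W₄))): (W₃·W₄): 18×24 by 24×47 → 18×47, cost 18·24·47 = 20304; (W₂·(W₃·W₄)): 40×18 by 18×47 → 40×47, cost 40·18·47 = 33840; cumulative 54144; (W₁·(W₂·(W₃·W₄))): 5×40 by 40×47 → 5×47, cost 5·40·47 = 9400; cumulative 63544. Total 63544.
Difference: |27720 − 63544| = 35824.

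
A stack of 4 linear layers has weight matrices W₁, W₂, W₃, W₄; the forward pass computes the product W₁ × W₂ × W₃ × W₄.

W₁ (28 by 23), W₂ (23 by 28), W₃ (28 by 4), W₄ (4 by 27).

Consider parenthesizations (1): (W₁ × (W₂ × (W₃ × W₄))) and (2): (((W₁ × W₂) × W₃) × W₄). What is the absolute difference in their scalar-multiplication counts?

13608

Order (1) = (W₁ × (W₂ × (W₃ × W₄))): (W₃ × W₄): 28×4 by 4×27 → 28×27, cost 28·4·27 = 3024; (W₂ × (W₃ × W₄)): 23×28 by 28×27 → 23×27, cost 23·28·27 = 17388; cumulative 20412; (W₁ × (W₂ × (W₃ × W₄))): 28×23 by 23×27 → 28×27, cost 28·23·27 = 17388; cumulative 37800. Total 37800.
Order (2) = (((W₁ × W₂) × W₃) × W₄): (W₁ × W₂): 28×23 by 23×28 → 28×28, cost 28·23·28 = 18032; ((W₁ × W₂) × W₃): 28×28 by 28×4 → 28×4, cost 28·28·4 = 3136; cumulative 21168; (((W₁ × W₂) × W₃) × W₄): 28×4 by 4×27 → 28×27, cost 28·4·27 = 3024; cumulative 24192. Total 24192.
Difference: |37800 − 24192| = 13608.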